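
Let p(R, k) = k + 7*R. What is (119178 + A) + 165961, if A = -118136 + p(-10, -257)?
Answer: 166676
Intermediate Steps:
A = -118463 (A = -118136 + (-257 + 7*(-10)) = -118136 + (-257 - 70) = -118136 - 327 = -118463)
(119178 + A) + 165961 = (119178 - 118463) + 165961 = 715 + 165961 = 166676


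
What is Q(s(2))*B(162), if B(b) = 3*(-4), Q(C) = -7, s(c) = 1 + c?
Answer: 84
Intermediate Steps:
B(b) = -12
Q(s(2))*B(162) = -7*(-12) = 84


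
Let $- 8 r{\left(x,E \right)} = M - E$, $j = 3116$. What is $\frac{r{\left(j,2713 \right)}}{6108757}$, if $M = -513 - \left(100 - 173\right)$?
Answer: $\frac{3153}{48870056} \approx 6.4518 \cdot 10^{-5}$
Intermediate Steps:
$M = -440$ ($M = -513 - -73 = -513 + 73 = -440$)
$r{\left(x,E \right)} = 55 + \frac{E}{8}$ ($r{\left(x,E \right)} = - \frac{-440 - E}{8} = 55 + \frac{E}{8}$)
$\frac{r{\left(j,2713 \right)}}{6108757} = \frac{55 + \frac{1}{8} \cdot 2713}{6108757} = \left(55 + \frac{2713}{8}\right) \frac{1}{6108757} = \frac{3153}{8} \cdot \frac{1}{6108757} = \frac{3153}{48870056}$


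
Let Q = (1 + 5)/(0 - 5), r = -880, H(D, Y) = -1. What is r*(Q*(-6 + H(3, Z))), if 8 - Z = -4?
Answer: -7392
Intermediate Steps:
Z = 12 (Z = 8 - 1*(-4) = 8 + 4 = 12)
Q = -6/5 (Q = 6/(-5) = 6*(-⅕) = -6/5 ≈ -1.2000)
r*(Q*(-6 + H(3, Z))) = -(-1056)*(-6 - 1) = -(-1056)*(-7) = -880*42/5 = -7392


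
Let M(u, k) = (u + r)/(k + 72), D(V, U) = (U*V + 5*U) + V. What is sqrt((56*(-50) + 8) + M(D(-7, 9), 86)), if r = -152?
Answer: I*sqrt(69727454)/158 ≈ 52.85*I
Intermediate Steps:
D(V, U) = V + 5*U + U*V (D(V, U) = (5*U + U*V) + V = V + 5*U + U*V)
M(u, k) = (-152 + u)/(72 + k) (M(u, k) = (u - 152)/(k + 72) = (-152 + u)/(72 + k))
sqrt((56*(-50) + 8) + M(D(-7, 9), 86)) = sqrt((56*(-50) + 8) + (-152 + (-7 + 5*9 + 9*(-7)))/(72 + 86)) = sqrt((-2800 + 8) + (-152 + (-7 + 45 - 63))/158) = sqrt(-2792 + (-152 - 25)/158) = sqrt(-2792 + (1/158)*(-177)) = sqrt(-2792 - 177/158) = sqrt(-441313/158) = I*sqrt(69727454)/158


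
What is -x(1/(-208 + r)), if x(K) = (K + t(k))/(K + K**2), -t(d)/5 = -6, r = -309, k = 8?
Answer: 8018153/516 ≈ 15539.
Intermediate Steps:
t(d) = 30 (t(d) = -5*(-6) = 30)
x(K) = (30 + K)/(K + K**2) (x(K) = (K + 30)/(K + K**2) = (30 + K)/(K + K**2))
-x(1/(-208 + r)) = -(30 + 1/(-208 - 309))/((1/(-208 - 309))*(1 + 1/(-208 - 309))) = -(30 + 1/(-517))/((1/(-517))*(1 + 1/(-517))) = -(30 - 1/517)/((-1/517)*(1 - 1/517)) = -(-517)*15509/(516/517*517) = -(-517)*517*15509/(516*517) = -1*(-8018153/516) = 8018153/516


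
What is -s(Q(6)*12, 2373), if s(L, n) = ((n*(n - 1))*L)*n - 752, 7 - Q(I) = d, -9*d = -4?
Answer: -1050753654304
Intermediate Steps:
d = 4/9 (d = -⅑*(-4) = 4/9 ≈ 0.44444)
Q(I) = 59/9 (Q(I) = 7 - 1*4/9 = 7 - 4/9 = 59/9)
s(L, n) = -752 + L*n²*(-1 + n) (s(L, n) = ((n*(-1 + n))*L)*n - 752 = (L*n*(-1 + n))*n - 752 = L*n²*(-1 + n) - 752 = -752 + L*n²*(-1 + n))
-s(Q(6)*12, 2373) = -(-752 + ((59/9)*12)*2373³ - 1*(59/9)*12*2373²) = -(-752 + (236/3)*13362669117 - 1*236/3*5631129) = -(-752 + 1051196637204 - 442982148) = -1*1050753654304 = -1050753654304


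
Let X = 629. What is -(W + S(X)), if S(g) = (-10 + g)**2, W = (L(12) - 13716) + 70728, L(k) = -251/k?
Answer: -5281825/12 ≈ -4.4015e+5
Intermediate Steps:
W = 683893/12 (W = (-251/12 - 13716) + 70728 = -164843/12 + 70728 = 683893/12 ≈ 56991.)
-(W + S(X)) = -(683893/12 + (-10 + 629)**2) = -(683893/12 + 619**2) = -(683893/12 + 383161) = -1*5281825/12 = -5281825/12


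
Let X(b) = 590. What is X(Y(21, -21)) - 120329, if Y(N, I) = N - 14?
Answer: -119739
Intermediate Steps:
Y(N, I) = -14 + N
X(Y(21, -21)) - 120329 = 590 - 120329 = -119739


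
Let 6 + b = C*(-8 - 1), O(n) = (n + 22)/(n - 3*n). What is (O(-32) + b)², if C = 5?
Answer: 2679769/1024 ≈ 2617.0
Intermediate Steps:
O(n) = -(22 + n)/(2*n) (O(n) = (22 + n)/((-2*n)) = (22 + n)*(-1/(2*n)) = -(22 + n)/(2*n))
b = -51 (b = -6 + 5*(-8 - 1) = -6 + 5*(-9) = -6 - 45 = -51)
(O(-32) + b)² = ((½)*(-22 - 1*(-32))/(-32) - 51)² = ((½)*(-1/32)*(-22 + 32) - 51)² = ((½)*(-1/32)*10 - 51)² = (-5/32 - 51)² = (-1637/32)² = 2679769/1024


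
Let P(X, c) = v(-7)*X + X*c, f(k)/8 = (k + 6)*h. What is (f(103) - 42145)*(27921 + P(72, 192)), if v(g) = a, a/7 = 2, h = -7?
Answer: -2062789497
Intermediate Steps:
a = 14 (a = 7*2 = 14)
v(g) = 14
f(k) = -336 - 56*k (f(k) = 8*((k + 6)*(-7)) = 8*((6 + k)*(-7)) = 8*(-42 - 7*k) = -336 - 56*k)
P(X, c) = 14*X + X*c
(f(103) - 42145)*(27921 + P(72, 192)) = ((-336 - 56*103) - 42145)*(27921 + 72*(14 + 192)) = ((-336 - 5768) - 42145)*(27921 + 72*206) = (-6104 - 42145)*(27921 + 14832) = -48249*42753 = -2062789497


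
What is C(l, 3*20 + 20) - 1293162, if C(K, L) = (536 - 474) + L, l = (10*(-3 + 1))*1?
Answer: -1293020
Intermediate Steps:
l = -20 (l = (10*(-2))*1 = -20*1 = -20)
C(K, L) = 62 + L
C(l, 3*20 + 20) - 1293162 = (62 + (3*20 + 20)) - 1293162 = (62 + (60 + 20)) - 1293162 = (62 + 80) - 1293162 = 142 - 1293162 = -1293020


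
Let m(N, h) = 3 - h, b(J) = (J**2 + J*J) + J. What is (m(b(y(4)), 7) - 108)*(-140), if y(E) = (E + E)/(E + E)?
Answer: 15680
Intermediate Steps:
y(E) = 1 (y(E) = (2*E)/((2*E)) = (2*E)*(1/(2*E)) = 1)
b(J) = J + 2*J**2 (b(J) = (J**2 + J**2) + J = 2*J**2 + J = J + 2*J**2)
(m(b(y(4)), 7) - 108)*(-140) = ((3 - 1*7) - 108)*(-140) = ((3 - 7) - 108)*(-140) = (-4 - 108)*(-140) = -112*(-140) = 15680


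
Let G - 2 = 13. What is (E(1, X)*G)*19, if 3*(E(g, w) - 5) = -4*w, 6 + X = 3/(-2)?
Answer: 4275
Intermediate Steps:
G = 15 (G = 2 + 13 = 15)
X = -15/2 (X = -6 + 3/(-2) = -6 + 3*(-½) = -6 - 3/2 = -15/2 ≈ -7.5000)
E(g, w) = 5 - 4*w/3 (E(g, w) = 5 + (-4*w)/3 = 5 - 4*w/3)
(E(1, X)*G)*19 = ((5 - 4/3*(-15/2))*15)*19 = ((5 + 10)*15)*19 = (15*15)*19 = 225*19 = 4275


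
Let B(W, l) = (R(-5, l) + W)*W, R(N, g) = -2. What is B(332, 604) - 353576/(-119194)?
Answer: 6529624108/59597 ≈ 1.0956e+5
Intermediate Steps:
B(W, l) = W*(-2 + W) (B(W, l) = (-2 + W)*W = W*(-2 + W))
B(332, 604) - 353576/(-119194) = 332*(-2 + 332) - 353576/(-119194) = 332*330 - 353576*(-1)/119194 = 109560 - 1*(-176788/59597) = 109560 + 176788/59597 = 6529624108/59597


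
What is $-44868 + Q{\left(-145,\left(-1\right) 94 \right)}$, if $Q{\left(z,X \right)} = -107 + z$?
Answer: $-45120$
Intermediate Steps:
$-44868 + Q{\left(-145,\left(-1\right) 94 \right)} = -44868 - 252 = -45120$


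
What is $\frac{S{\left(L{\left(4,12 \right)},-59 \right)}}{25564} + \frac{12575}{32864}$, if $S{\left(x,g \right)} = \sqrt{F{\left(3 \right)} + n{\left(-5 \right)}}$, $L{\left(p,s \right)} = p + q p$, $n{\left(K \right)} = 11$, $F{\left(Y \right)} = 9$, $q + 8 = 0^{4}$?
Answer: $\frac{12575}{32864} + \frac{\sqrt{5}}{12782} \approx 0.38281$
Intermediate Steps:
$q = -8$ ($q = -8 + 0^{4} = -8 + 0 = -8$)
$L{\left(p,s \right)} = - 7 p$ ($L{\left(p,s \right)} = p - 8 p = - 7 p$)
$S{\left(x,g \right)} = 2 \sqrt{5}$ ($S{\left(x,g \right)} = \sqrt{9 + 11} = \sqrt{20} = 2 \sqrt{5}$)
$\frac{S{\left(L{\left(4,12 \right)},-59 \right)}}{25564} + \frac{12575}{32864} = \frac{2 \sqrt{5}}{25564} + \frac{12575}{32864} = 2 \sqrt{5} \cdot \frac{1}{25564} + 12575 \cdot \frac{1}{32864} = \frac{\sqrt{5}}{12782} + \frac{12575}{32864} = \frac{12575}{32864} + \frac{\sqrt{5}}{12782}$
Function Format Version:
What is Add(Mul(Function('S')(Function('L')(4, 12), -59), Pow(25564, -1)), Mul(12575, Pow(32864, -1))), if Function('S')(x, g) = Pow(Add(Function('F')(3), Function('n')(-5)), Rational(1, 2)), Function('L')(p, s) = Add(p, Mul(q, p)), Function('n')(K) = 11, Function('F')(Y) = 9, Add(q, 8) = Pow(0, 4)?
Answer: Add(Rational(12575, 32864), Mul(Rational(1, 12782), Pow(5, Rational(1, 2)))) ≈ 0.38281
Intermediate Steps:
q = -8 (q = Add(-8, Pow(0, 4)) = Add(-8, 0) = -8)
Function('L')(p, s) = Mul(-7, p) (Function('L')(p, s) = Add(p, Mul(-8, p)) = Mul(-7, p))
Function('S')(x, g) = Mul(2, Pow(5, Rational(1, 2))) (Function('S')(x, g) = Pow(Add(9, 11), Rational(1, 2)) = Pow(20, Rational(1, 2)) = Mul(2, Pow(5, Rational(1, 2))))
Add(Mul(Function('S')(Function('L')(4, 12), -59), Pow(25564, -1)), Mul(12575, Pow(32864, -1))) = Add(Mul(Mul(2, Pow(5, Rational(1, 2))), Pow(25564, -1)), Mul(12575, Pow(32864, -1))) = Add(Mul(Mul(2, Pow(5, Rational(1, 2))), Rational(1, 25564)), Mul(12575, Rational(1, 32864))) = Add(Mul(Rational(1, 12782), Pow(5, Rational(1, 2))), Rational(12575, 32864)) = Add(Rational(12575, 32864), Mul(Rational(1, 12782), Pow(5, Rational(1, 2))))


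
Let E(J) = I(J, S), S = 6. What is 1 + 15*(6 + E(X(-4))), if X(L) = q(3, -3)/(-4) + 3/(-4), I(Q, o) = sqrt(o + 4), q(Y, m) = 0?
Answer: 91 + 15*sqrt(10) ≈ 138.43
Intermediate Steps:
I(Q, o) = sqrt(4 + o)
X(L) = -3/4 (X(L) = 0/(-4) + 3/(-4) = 0*(-1/4) + 3*(-1/4) = 0 - 3/4 = -3/4)
E(J) = sqrt(10) (E(J) = sqrt(4 + 6) = sqrt(10))
1 + 15*(6 + E(X(-4))) = 1 + 15*(6 + sqrt(10)) = 1 + (90 + 15*sqrt(10)) = 91 + 15*sqrt(10)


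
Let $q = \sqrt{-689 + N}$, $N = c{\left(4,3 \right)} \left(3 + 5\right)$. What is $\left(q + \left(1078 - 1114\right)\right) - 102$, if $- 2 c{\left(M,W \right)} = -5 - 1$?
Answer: $-138 + i \sqrt{665} \approx -138.0 + 25.788 i$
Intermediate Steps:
$c{\left(M,W \right)} = 3$ ($c{\left(M,W \right)} = - \frac{-5 - 1}{2} = \left(- \frac{1}{2}\right) \left(-6\right) = 3$)
$N = 24$ ($N = 3 \left(3 + 5\right) = 3 \cdot 8 = 24$)
$q = i \sqrt{665}$ ($q = \sqrt{-689 + 24} = \sqrt{-665} = i \sqrt{665} \approx 25.788 i$)
$\left(q + \left(1078 - 1114\right)\right) - 102 = \left(i \sqrt{665} + \left(1078 - 1114\right)\right) - 102 = \left(i \sqrt{665} - 36\right) - 102 = \left(-36 + i \sqrt{665}\right) - 102 = -138 + i \sqrt{665}$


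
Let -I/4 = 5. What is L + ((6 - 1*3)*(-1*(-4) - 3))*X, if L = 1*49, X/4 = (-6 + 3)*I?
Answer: 769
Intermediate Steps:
I = -20 (I = -4*5 = -20)
X = 240 (X = 4*((-6 + 3)*(-20)) = 4*(-3*(-20)) = 4*60 = 240)
L = 49
L + ((6 - 1*3)*(-1*(-4) - 3))*X = 49 + ((6 - 1*3)*(-1*(-4) - 3))*240 = 49 + ((6 - 3)*(4 - 3))*240 = 49 + (3*1)*240 = 49 + 3*240 = 49 + 720 = 769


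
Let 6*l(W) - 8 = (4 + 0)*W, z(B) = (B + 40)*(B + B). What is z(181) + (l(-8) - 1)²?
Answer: 80027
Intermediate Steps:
z(B) = 2*B*(40 + B) (z(B) = (40 + B)*(2*B) = 2*B*(40 + B))
l(W) = 4/3 + 2*W/3 (l(W) = 4/3 + ((4 + 0)*W)/6 = 4/3 + (4*W)/6 = 4/3 + 2*W/3)
z(181) + (l(-8) - 1)² = 2*181*(40 + 181) + ((4/3 + (⅔)*(-8)) - 1)² = 2*181*221 + ((4/3 - 16/3) - 1)² = 80002 + (-4 - 1)² = 80002 + (-5)² = 80002 + 25 = 80027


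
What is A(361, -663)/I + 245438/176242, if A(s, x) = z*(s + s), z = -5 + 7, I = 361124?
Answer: 11111005720/7955652001 ≈ 1.3966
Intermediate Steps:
z = 2
A(s, x) = 4*s (A(s, x) = 2*(s + s) = 2*(2*s) = 4*s)
A(361, -663)/I + 245438/176242 = (4*361)/361124 + 245438/176242 = 1444*(1/361124) + 245438*(1/176242) = 361/90281 + 122719/88121 = 11111005720/7955652001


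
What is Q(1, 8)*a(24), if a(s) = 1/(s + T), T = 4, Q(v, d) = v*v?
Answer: 1/28 ≈ 0.035714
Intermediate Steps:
Q(v, d) = v²
a(s) = 1/(4 + s) (a(s) = 1/(s + 4) = 1/(4 + s))
Q(1, 8)*a(24) = 1²/(4 + 24) = 1/28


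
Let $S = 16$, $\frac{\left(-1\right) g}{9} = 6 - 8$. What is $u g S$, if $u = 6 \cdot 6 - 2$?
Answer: $9792$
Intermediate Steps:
$u = 34$ ($u = 36 - 2 = 34$)
$g = 18$ ($g = - 9 \left(6 - 8\right) = \left(-9\right) \left(-2\right) = 18$)
$u g S = 34 \cdot 18 \cdot 16 = 612 \cdot 16 = 9792$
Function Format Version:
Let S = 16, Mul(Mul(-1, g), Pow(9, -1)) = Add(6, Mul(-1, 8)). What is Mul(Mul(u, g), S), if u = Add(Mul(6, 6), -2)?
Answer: 9792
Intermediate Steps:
u = 34 (u = Add(36, -2) = 34)
g = 18 (g = Mul(-9, Add(6, Mul(-1, 8))) = Mul(-9, Add(6, -8)) = Mul(-9, -2) = 18)
Mul(Mul(u, g), S) = Mul(Mul(34, 18), 16) = Mul(612, 16) = 9792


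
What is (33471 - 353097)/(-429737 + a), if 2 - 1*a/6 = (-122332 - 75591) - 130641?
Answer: -319626/1541659 ≈ -0.20733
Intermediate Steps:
a = 1971396 (a = 12 - 6*((-122332 - 75591) - 130641) = 12 - 6*(-197923 - 130641) = 12 - 6*(-328564) = 12 + 1971384 = 1971396)
(33471 - 353097)/(-429737 + a) = (33471 - 353097)/(-429737 + 1971396) = -319626/1541659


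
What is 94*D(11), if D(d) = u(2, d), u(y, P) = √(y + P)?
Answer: 94*√13 ≈ 338.92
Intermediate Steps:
u(y, P) = √(P + y)
D(d) = √(2 + d) (D(d) = √(d + 2) = √(2 + d))
94*D(11) = 94*√(2 + 11) = 94*√13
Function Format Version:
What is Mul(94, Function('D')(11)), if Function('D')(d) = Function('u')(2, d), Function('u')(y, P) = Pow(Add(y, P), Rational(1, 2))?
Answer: Mul(94, Pow(13, Rational(1, 2))) ≈ 338.92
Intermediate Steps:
Function('u')(y, P) = Pow(Add(P, y), Rational(1, 2))
Function('D')(d) = Pow(Add(2, d), Rational(1, 2)) (Function('D')(d) = Pow(Add(d, 2), Rational(1, 2)) = Pow(Add(2, d), Rational(1, 2)))
Mul(94, Function('D')(11)) = Mul(94, Pow(Add(2, 11), Rational(1, 2))) = Mul(94, Pow(13, Rational(1, 2)))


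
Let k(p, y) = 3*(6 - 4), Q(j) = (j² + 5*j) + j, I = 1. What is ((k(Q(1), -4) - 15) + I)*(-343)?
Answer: 2744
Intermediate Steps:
Q(j) = j² + 6*j
k(p, y) = 6 (k(p, y) = 3*2 = 6)
((k(Q(1), -4) - 15) + I)*(-343) = ((6 - 15) + 1)*(-343) = (-9 + 1)*(-343) = -8*(-343) = 2744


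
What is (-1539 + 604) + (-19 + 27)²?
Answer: -871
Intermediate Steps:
(-1539 + 604) + (-19 + 27)² = -935 + 8² = -935 + 64 = -871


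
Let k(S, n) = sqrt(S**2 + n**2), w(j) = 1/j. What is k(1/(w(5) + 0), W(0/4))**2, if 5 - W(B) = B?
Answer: 50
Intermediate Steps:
W(B) = 5 - B
k(1/(w(5) + 0), W(0/4))**2 = (sqrt((1/(1/5 + 0))**2 + (5 - 0/4)**2))**2 = (sqrt((1/(1/5))**2 + (5 - 1*0)**2))**2 = (sqrt(5**2 + (5 + 0)**2))**2 = (sqrt(25 + 5**2))**2 = (sqrt(25 + 25))**2 = (sqrt(50))**2 = (5*sqrt(2))**2 = 50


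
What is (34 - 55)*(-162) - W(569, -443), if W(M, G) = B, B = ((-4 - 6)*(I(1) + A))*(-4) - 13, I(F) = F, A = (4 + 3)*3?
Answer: 2535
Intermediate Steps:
A = 21 (A = 7*3 = 21)
B = 867 (B = ((-4 - 6)*(1 + 21))*(-4) - 13 = -10*22*(-4) - 13 = -220*(-4) - 13 = 880 - 13 = 867)
W(M, G) = 867
(34 - 55)*(-162) - W(569, -443) = (34 - 55)*(-162) - 1*867 = -21*(-162) - 867 = 3402 - 867 = 2535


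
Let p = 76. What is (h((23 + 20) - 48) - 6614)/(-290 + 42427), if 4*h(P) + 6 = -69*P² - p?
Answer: -28263/168548 ≈ -0.16769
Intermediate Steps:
h(P) = -41/2 - 69*P²/4 (h(P) = -3/2 + (-69*P² - 1*76)/4 = -3/2 + (-69*P² - 76)/4 = -3/2 + (-76 - 69*P²)/4 = -3/2 + (-19 - 69*P²/4) = -41/2 - 69*P²/4)
(h((23 + 20) - 48) - 6614)/(-290 + 42427) = ((-41/2 - 69*((23 + 20) - 48)²/4) - 6614)/(-290 + 42427) = ((-41/2 - 69*(43 - 48)²/4) - 6614)/42137 = ((-41/2 - 69/4*(-5)²) - 6614)*(1/42137) = ((-41/2 - 69/4*25) - 6614)*(1/42137) = ((-41/2 - 1725/4) - 6614)*(1/42137) = (-1807/4 - 6614)*(1/42137) = -28263/4*1/42137 = -28263/168548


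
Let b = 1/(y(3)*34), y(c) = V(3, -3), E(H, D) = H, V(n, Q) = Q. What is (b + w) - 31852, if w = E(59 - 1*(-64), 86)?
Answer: -3236359/102 ≈ -31729.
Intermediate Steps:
w = 123 (w = 59 - 1*(-64) = 59 + 64 = 123)
y(c) = -3
b = -1/102 (b = 1/(-3*34) = 1/(-102) = -1/102 ≈ -0.0098039)
(b + w) - 31852 = (-1/102 + 123) - 31852 = 12545/102 - 31852 = -3236359/102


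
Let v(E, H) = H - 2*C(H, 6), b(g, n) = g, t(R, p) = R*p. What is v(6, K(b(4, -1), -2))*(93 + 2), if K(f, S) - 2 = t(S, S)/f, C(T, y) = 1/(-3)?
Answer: 1045/3 ≈ 348.33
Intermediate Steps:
C(T, y) = -⅓
K(f, S) = 2 + S²/f (K(f, S) = 2 + (S*S)/f = 2 + S²/f)
v(E, H) = ⅔ + H (v(E, H) = H - 2*(-⅓) = H + ⅔ = ⅔ + H)
v(6, K(b(4, -1), -2))*(93 + 2) = (⅔ + (2 + (-2)²/4))*(93 + 2) = (⅔ + (2 + 4*(¼)))*95 = (⅔ + (2 + 1))*95 = (⅔ + 3)*95 = (11/3)*95 = 1045/3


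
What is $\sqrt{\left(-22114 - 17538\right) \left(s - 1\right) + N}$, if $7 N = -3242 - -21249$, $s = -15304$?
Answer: $\frac{3 \sqrt{3304105021}}{7} \approx 24635.0$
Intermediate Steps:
$N = \frac{18007}{7}$ ($N = \frac{-3242 - -21249}{7} = \frac{-3242 + 21249}{7} = \frac{1}{7} \cdot 18007 = \frac{18007}{7} \approx 2572.4$)
$\sqrt{\left(-22114 - 17538\right) \left(s - 1\right) + N} = \sqrt{\left(-22114 - 17538\right) \left(-15304 - 1\right) + \frac{18007}{7}} = \sqrt{\left(-39652\right) \left(-15305\right) + \frac{18007}{7}} = \sqrt{606873860 + \frac{18007}{7}} = \sqrt{\frac{4248135027}{7}} = \frac{3 \sqrt{3304105021}}{7}$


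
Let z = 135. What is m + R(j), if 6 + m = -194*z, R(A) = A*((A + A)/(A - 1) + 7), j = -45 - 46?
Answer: -1242599/46 ≈ -27013.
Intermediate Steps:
j = -91
R(A) = A*(7 + 2*A/(-1 + A)) (R(A) = A*((2*A)/(-1 + A) + 7) = A*(2*A/(-1 + A) + 7) = A*(7 + 2*A/(-1 + A)))
m = -26196 (m = -6 - 194*135 = -6 - 26190 = -26196)
m + R(j) = -26196 - 91*(-7 + 9*(-91))/(-1 - 91) = -26196 - 91*(-7 - 819)/(-92) = -26196 - 91*(-1/92)*(-826) = -26196 - 37583/46 = -1242599/46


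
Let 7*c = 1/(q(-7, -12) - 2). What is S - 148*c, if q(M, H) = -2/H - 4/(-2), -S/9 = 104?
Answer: -7440/7 ≈ -1062.9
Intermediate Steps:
S = -936 (S = -9*104 = -936)
q(M, H) = 2 - 2/H (q(M, H) = -2/H - 4*(-½) = -2/H + 2 = 2 - 2/H)
c = 6/7 (c = 1/(7*((2 - 2/(-12)) - 2)) = 1/(7*((2 - 2*(-1/12)) - 2)) = 1/(7*((2 + ⅙) - 2)) = 1/(7*(13/6 - 2)) = 1/(7*(⅙)) = (⅐)*6 = 6/7 ≈ 0.85714)
S - 148*c = -936 - 148*6/7 = -936 - 888/7 = -7440/7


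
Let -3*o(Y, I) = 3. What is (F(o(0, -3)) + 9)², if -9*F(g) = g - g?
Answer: 81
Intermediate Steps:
o(Y, I) = -1 (o(Y, I) = -⅓*3 = -1)
F(g) = 0 (F(g) = -(g - g)/9 = -⅑*0 = 0)
(F(o(0, -3)) + 9)² = (0 + 9)² = 9² = 81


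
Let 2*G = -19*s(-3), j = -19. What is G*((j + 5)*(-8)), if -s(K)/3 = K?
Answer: -9576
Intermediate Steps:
s(K) = -3*K
G = -171/2 (G = (-(-57)*(-3))/2 = (-19*9)/2 = (½)*(-171) = -171/2 ≈ -85.500)
G*((j + 5)*(-8)) = -171*(-19 + 5)*(-8)/2 = -(-1197)*(-8) = -171/2*112 = -9576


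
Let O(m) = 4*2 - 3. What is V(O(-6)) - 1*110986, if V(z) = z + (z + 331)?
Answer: -110645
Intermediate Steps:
O(m) = 5 (O(m) = 8 - 3 = 5)
V(z) = 331 + 2*z (V(z) = z + (331 + z) = 331 + 2*z)
V(O(-6)) - 1*110986 = (331 + 2*5) - 1*110986 = (331 + 10) - 110986 = 341 - 110986 = -110645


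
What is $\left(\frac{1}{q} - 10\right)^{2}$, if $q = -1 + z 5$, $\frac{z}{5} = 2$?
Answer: $\frac{239121}{2401} \approx 99.592$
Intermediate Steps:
$z = 10$ ($z = 5 \cdot 2 = 10$)
$q = 49$ ($q = -1 + 10 \cdot 5 = -1 + 50 = 49$)
$\left(\frac{1}{q} - 10\right)^{2} = \left(\frac{1}{49} - 10\right)^{2} = \left(- \frac{489}{49}\right)^{2} = \frac{239121}{2401}$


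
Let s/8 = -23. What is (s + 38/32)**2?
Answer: 8555625/256 ≈ 33420.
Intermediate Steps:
s = -184 (s = 8*(-23) = -184)
(s + 38/32)**2 = (-184 + 38/32)**2 = (-184 + 38*(1/32))**2 = (-184 + 19/16)**2 = (-2925/16)**2 = 8555625/256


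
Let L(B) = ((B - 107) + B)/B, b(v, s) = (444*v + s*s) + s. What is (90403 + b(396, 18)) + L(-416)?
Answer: 110893643/416 ≈ 2.6657e+5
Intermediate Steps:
b(v, s) = s + s² + 444*v (b(v, s) = (444*v + s²) + s = (s² + 444*v) + s = s + s² + 444*v)
L(B) = (-107 + 2*B)/B (L(B) = ((-107 + B) + B)/B = (-107 + 2*B)/B)
(90403 + b(396, 18)) + L(-416) = (90403 + (18 + 18² + 444*396)) + (2 - 107/(-416)) = (90403 + (18 + 324 + 175824)) + (2 - 107*(-1/416)) = (90403 + 176166) + (2 + 107/416) = 266569 + 939/416 = 110893643/416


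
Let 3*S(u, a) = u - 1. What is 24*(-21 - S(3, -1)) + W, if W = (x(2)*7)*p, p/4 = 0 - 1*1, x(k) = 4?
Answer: -632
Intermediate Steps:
S(u, a) = -1/3 + u/3 (S(u, a) = (u - 1)/3 = (-1 + u)/3 = -1/3 + u/3)
p = -4 (p = 4*(0 - 1*1) = 4*(0 - 1) = 4*(-1) = -4)
W = -112 (W = (4*7)*(-4) = 28*(-4) = -112)
24*(-21 - S(3, -1)) + W = 24*(-21 - (-1/3 + (1/3)*3)) - 112 = 24*(-21 - (-1/3 + 1)) - 112 = 24*(-21 - 1*2/3) - 112 = 24*(-21 - 2/3) - 112 = 24*(-65/3) - 112 = -520 - 112 = -632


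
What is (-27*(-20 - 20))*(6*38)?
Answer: 246240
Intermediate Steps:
(-27*(-20 - 20))*(6*38) = -27*(-40)*228 = 1080*228 = 246240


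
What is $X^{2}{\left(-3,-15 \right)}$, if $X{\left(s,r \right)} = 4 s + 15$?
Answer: $9$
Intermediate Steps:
$X{\left(s,r \right)} = 15 + 4 s$
$X^{2}{\left(-3,-15 \right)} = \left(15 + 4 \left(-3\right)\right)^{2} = \left(15 - 12\right)^{2} = 3^{2} = 9$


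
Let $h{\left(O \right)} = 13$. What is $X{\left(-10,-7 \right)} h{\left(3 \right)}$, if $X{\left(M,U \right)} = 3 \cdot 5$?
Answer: $195$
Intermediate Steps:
$X{\left(M,U \right)} = 15$
$X{\left(-10,-7 \right)} h{\left(3 \right)} = 15 \cdot 13 = 195$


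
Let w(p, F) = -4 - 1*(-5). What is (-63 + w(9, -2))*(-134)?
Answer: 8308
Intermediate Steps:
w(p, F) = 1 (w(p, F) = -4 + 5 = 1)
(-63 + w(9, -2))*(-134) = (-63 + 1)*(-134) = -62*(-134) = 8308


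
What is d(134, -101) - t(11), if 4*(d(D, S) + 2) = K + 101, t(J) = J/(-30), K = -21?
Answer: 551/30 ≈ 18.367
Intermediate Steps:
t(J) = -J/30 (t(J) = J*(-1/30) = -J/30)
d(D, S) = 18 (d(D, S) = -2 + (-21 + 101)/4 = -2 + (¼)*80 = -2 + 20 = 18)
d(134, -101) - t(11) = 18 - (-1)*11/30 = 18 - 1*(-11/30) = 18 + 11/30 = 551/30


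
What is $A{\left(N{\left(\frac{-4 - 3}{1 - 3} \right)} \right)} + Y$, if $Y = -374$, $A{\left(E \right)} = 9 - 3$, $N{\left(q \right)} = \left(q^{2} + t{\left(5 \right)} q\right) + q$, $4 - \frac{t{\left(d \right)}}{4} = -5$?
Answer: $-368$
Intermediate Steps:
$t{\left(d \right)} = 36$ ($t{\left(d \right)} = 16 - -20 = 16 + 20 = 36$)
$N{\left(q \right)} = q^{2} + 37 q$ ($N{\left(q \right)} = \left(q^{2} + 36 q\right) + q = q^{2} + 37 q$)
$A{\left(E \right)} = 6$
$A{\left(N{\left(\frac{-4 - 3}{1 - 3} \right)} \right)} + Y = 6 - 374 = -368$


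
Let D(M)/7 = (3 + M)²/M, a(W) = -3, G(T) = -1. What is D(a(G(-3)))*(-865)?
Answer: 0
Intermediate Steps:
D(M) = 7*(3 + M)²/M (D(M) = 7*((3 + M)²/M) = 7*(3 + M)²/M)
D(a(G(-3)))*(-865) = (7*(3 - 3)²/(-3))*(-865) = (7*(-⅓)*0²)*(-865) = (7*(-⅓)*0)*(-865) = 0*(-865) = 0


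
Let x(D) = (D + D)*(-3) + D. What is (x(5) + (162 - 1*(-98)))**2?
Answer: 55225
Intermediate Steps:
x(D) = -5*D (x(D) = (2*D)*(-3) + D = -6*D + D = -5*D)
(x(5) + (162 - 1*(-98)))**2 = (-5*5 + (162 - 1*(-98)))**2 = (-25 + (162 + 98))**2 = (-25 + 260)**2 = 235**2 = 55225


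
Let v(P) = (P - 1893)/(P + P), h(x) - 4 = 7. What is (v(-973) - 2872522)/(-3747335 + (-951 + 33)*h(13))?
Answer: 2794962473/3655982309 ≈ 0.76449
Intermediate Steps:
h(x) = 11 (h(x) = 4 + 7 = 11)
v(P) = (-1893 + P)/(2*P) (v(P) = (-1893 + P)/((2*P)) = (-1893 + P)*(1/(2*P)) = (-1893 + P)/(2*P))
(v(-973) - 2872522)/(-3747335 + (-951 + 33)*h(13)) = ((1/2)*(-1893 - 973)/(-973) - 2872522)/(-3747335 + (-951 + 33)*11) = ((1/2)*(-1/973)*(-2866) - 2872522)/(-3747335 - 918*11) = (1433/973 - 2872522)/(-3747335 - 10098) = -2794962473/973/(-3757433) = -2794962473/973*(-1/3757433) = 2794962473/3655982309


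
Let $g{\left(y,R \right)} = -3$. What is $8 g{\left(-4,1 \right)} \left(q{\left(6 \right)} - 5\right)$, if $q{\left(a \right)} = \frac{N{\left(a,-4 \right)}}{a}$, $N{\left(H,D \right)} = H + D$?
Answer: $112$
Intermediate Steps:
$N{\left(H,D \right)} = D + H$
$q{\left(a \right)} = \frac{-4 + a}{a}$
$8 g{\left(-4,1 \right)} \left(q{\left(6 \right)} - 5\right) = 8 \left(-3\right) \left(\frac{-4 + 6}{6} - 5\right) = - 24 \left(\frac{1}{6} \cdot 2 - 5\right) = - 24 \left(\frac{1}{3} - 5\right) = \left(-24\right) \left(- \frac{14}{3}\right) = 112$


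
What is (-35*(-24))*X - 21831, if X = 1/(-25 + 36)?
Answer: -239301/11 ≈ -21755.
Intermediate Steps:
X = 1/11 ≈ 0.090909
(-35*(-24))*X - 21831 = -35*(-24)*(1/11) - 21831 = 840*(1/11) - 21831 = 840/11 - 21831 = -239301/11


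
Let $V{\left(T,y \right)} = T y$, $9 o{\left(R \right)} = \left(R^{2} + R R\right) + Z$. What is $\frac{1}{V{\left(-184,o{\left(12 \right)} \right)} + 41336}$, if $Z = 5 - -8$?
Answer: $\frac{9}{316640} \approx 2.8423 \cdot 10^{-5}$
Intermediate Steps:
$Z = 13$ ($Z = 5 + 8 = 13$)
$o{\left(R \right)} = \frac{13}{9} + \frac{2 R^{2}}{9}$ ($o{\left(R \right)} = \frac{\left(R^{2} + R R\right) + 13}{9} = \frac{\left(R^{2} + R^{2}\right) + 13}{9} = \frac{2 R^{2} + 13}{9} = \frac{13 + 2 R^{2}}{9} = \frac{13}{9} + \frac{2 R^{2}}{9}$)
$\frac{1}{V{\left(-184,o{\left(12 \right)} \right)} + 41336} = \frac{1}{- 184 \left(\frac{13}{9} + \frac{2 \cdot 12^{2}}{9}\right) + 41336} = \frac{1}{- 184 \left(\frac{13}{9} + \frac{2}{9} \cdot 144\right) + 41336} = \frac{1}{- 184 \left(\frac{13}{9} + 32\right) + 41336} = \frac{1}{\left(-184\right) \frac{301}{9} + 41336} = \frac{1}{- \frac{55384}{9} + 41336} = \frac{1}{\frac{316640}{9}} = \frac{9}{316640}$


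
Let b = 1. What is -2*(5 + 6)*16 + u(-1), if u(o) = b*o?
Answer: -353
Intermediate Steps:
u(o) = o (u(o) = 1*o = o)
-2*(5 + 6)*16 + u(-1) = -2*(5 + 6)*16 - 1 = -2*11*16 - 1 = -22*16 - 1 = -352 - 1 = -353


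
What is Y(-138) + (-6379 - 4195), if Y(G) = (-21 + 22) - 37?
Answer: -10610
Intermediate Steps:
Y(G) = -36 (Y(G) = 1 - 37 = -36)
Y(-138) + (-6379 - 4195) = -36 + (-6379 - 4195) = -36 - 10574 = -10610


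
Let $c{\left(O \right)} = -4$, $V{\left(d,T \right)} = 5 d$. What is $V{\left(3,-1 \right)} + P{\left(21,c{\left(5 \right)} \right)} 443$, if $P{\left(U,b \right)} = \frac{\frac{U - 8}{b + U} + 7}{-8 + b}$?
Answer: $- \frac{4618}{17} \approx -271.65$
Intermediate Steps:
$P{\left(U,b \right)} = \frac{7 + \frac{-8 + U}{U + b}}{-8 + b}$ ($P{\left(U,b \right)} = \frac{\frac{-8 + U}{U + b} + 7}{-8 + b} = \frac{7 + \frac{-8 + U}{U + b}}{-8 + b}$)
$V{\left(3,-1 \right)} + P{\left(21,c{\left(5 \right)} \right)} 443 = 5 \cdot 3 + \frac{-8 + 7 \left(-4\right) + 8 \cdot 21}{\left(-4\right)^{2} - 168 - -32 + 21 \left(-4\right)} 443 = 15 + \frac{-8 - 28 + 168}{16 - 168 + 32 - 84} \cdot 443 = 15 + \frac{1}{-204} \cdot 132 \cdot 443 = 15 + \left(- \frac{1}{204}\right) 132 \cdot 443 = 15 - \frac{4873}{17} = - \frac{4618}{17}$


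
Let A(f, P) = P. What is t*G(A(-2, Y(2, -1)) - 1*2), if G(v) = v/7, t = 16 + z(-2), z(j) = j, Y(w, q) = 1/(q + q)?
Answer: -5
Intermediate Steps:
Y(w, q) = 1/(2*q)
t = 14 (t = 16 - 2 = 14)
G(v) = v/7 (G(v) = v*(1/7) = v/7)
t*G(A(-2, Y(2, -1)) - 1*2) = 14*(((1/2)/(-1) - 1*2)/7) = 14*(((1/2)*(-1) - 2)/7) = 14*((-1/2 - 2)/7) = 14*((1/7)*(-5/2)) = 14*(-5/14) = -5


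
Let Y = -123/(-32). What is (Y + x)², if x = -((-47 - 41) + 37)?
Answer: 3080025/1024 ≈ 3007.8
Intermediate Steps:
Y = 123/32 (Y = -123*(-1/32) = 123/32 ≈ 3.8438)
x = 51 (x = -(-88 + 37) = -1*(-51) = 51)
(Y + x)² = (123/32 + 51)² = (1755/32)² = 3080025/1024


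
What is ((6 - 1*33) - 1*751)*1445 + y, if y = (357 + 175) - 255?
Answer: -1123933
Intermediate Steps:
y = 277 (y = 532 - 255 = 277)
((6 - 1*33) - 1*751)*1445 + y = ((6 - 1*33) - 1*751)*1445 + 277 = ((6 - 33) - 751)*1445 + 277 = (-27 - 751)*1445 + 277 = -778*1445 + 277 = -1124210 + 277 = -1123933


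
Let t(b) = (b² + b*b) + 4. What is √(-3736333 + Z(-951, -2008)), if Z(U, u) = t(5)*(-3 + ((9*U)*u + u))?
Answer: √924224561 ≈ 30401.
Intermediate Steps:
t(b) = 4 + 2*b² (t(b) = (b² + b²) + 4 = 2*b² + 4 = 4 + 2*b²)
Z(U, u) = -162 + 54*u + 486*U*u (Z(U, u) = (4 + 2*5²)*(-3 + ((9*U)*u + u)) = (4 + 2*25)*(-3 + (9*U*u + u)) = (4 + 50)*(-3 + (u + 9*U*u)) = 54*(-3 + u + 9*U*u) = -162 + 54*u + 486*U*u)
√(-3736333 + Z(-951, -2008)) = √(-3736333 + (-162 + 54*(-2008) + 486*(-951)*(-2008))) = √(-3736333 + (-162 - 108432 + 928069488)) = √(-3736333 + 927960894) = √924224561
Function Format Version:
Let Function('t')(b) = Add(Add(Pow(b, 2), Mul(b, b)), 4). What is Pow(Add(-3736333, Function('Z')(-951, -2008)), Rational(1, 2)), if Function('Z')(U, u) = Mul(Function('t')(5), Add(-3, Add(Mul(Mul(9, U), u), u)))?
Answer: Pow(924224561, Rational(1, 2)) ≈ 30401.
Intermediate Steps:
Function('t')(b) = Add(4, Mul(2, Pow(b, 2))) (Function('t')(b) = Add(Add(Pow(b, 2), Pow(b, 2)), 4) = Add(Mul(2, Pow(b, 2)), 4) = Add(4, Mul(2, Pow(b, 2))))
Function('Z')(U, u) = Add(-162, Mul(54, u), Mul(486, U, u)) (Function('Z')(U, u) = Mul(Add(4, Mul(2, Pow(5, 2))), Add(-3, Add(Mul(Mul(9, U), u), u))) = Mul(Add(4, Mul(2, 25)), Add(-3, Add(Mul(9, U, u), u))) = Mul(Add(4, 50), Add(-3, Add(u, Mul(9, U, u)))) = Mul(54, Add(-3, u, Mul(9, U, u))) = Add(-162, Mul(54, u), Mul(486, U, u)))
Pow(Add(-3736333, Function('Z')(-951, -2008)), Rational(1, 2)) = Pow(Add(-3736333, Add(-162, Mul(54, -2008), Mul(486, -951, -2008))), Rational(1, 2)) = Pow(Add(-3736333, Add(-162, -108432, 928069488)), Rational(1, 2)) = Pow(Add(-3736333, 927960894), Rational(1, 2)) = Pow(924224561, Rational(1, 2))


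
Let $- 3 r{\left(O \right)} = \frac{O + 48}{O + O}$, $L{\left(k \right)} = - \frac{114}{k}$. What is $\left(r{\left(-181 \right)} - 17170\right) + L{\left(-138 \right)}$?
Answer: $- \frac{428854685}{24978} \approx -17169.0$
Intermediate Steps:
$r{\left(O \right)} = - \frac{48 + O}{6 O}$ ($r{\left(O \right)} = - \frac{\left(O + 48\right) \frac{1}{O + O}}{3} = - \frac{\left(48 + O\right) \frac{1}{2 O}}{3} = - \frac{\frac{1}{2} \frac{1}{O} \left(48 + O\right)}{3} = - \frac{48 + O}{6 O}$)
$\left(r{\left(-181 \right)} - 17170\right) + L{\left(-138 \right)} = \left(\frac{-48 - -181}{6 \left(-181\right)} - 17170\right) - \frac{114}{-138} = \left(\frac{1}{6} \left(- \frac{1}{181}\right) \left(-48 + 181\right) - 17170\right) - - \frac{19}{23} = \left(\frac{1}{6} \left(- \frac{1}{181}\right) 133 - 17170\right) + \frac{19}{23} = \left(- \frac{133}{1086} - 17170\right) + \frac{19}{23} = - \frac{18646753}{1086} + \frac{19}{23} = - \frac{428854685}{24978}$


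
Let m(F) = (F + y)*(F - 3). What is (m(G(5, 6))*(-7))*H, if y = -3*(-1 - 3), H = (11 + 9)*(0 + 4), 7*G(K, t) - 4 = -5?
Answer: 146080/7 ≈ 20869.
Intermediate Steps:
G(K, t) = -⅐ (G(K, t) = 4/7 + (⅐)*(-5) = 4/7 - 5/7 = -⅐)
H = 80 (H = 20*4 = 80)
y = 12 (y = -3*(-4) = 12)
m(F) = (-3 + F)*(12 + F) (m(F) = (F + 12)*(F - 3) = (12 + F)*(-3 + F) = (-3 + F)*(12 + F))
(m(G(5, 6))*(-7))*H = ((-36 + (-⅐)² + 9*(-⅐))*(-7))*80 = ((-36 + 1/49 - 9/7)*(-7))*80 = -1826/49*(-7)*80 = (1826/7)*80 = 146080/7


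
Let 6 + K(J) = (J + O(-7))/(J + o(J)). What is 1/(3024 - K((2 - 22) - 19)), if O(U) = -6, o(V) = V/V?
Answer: 38/115095 ≈ 0.00033016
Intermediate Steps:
o(V) = 1
K(J) = -6 + (-6 + J)/(1 + J) (K(J) = -6 + (J - 6)/(J + 1) = -6 + (-6 + J)/(1 + J))
1/(3024 - K((2 - 22) - 19)) = 1/(3024 - (-12 - 5*((2 - 22) - 19))/(1 + ((2 - 22) - 19))) = 1/(3024 - (-12 - 5*(-20 - 19))/(1 + (-20 - 19))) = 1/(3024 - (-12 - 5*(-39))/(1 - 39)) = 1/(3024 - (-12 + 195)/(-38)) = 1/(3024 - (-1)*183/38) = 1/(3024 - 1*(-183/38)) = 1/(3024 + 183/38) = 1/(115095/38) = 38/115095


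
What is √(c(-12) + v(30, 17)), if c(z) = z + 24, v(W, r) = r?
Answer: √29 ≈ 5.3852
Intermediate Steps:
c(z) = 24 + z
√(c(-12) + v(30, 17)) = √((24 - 12) + 17) = √(12 + 17) = √29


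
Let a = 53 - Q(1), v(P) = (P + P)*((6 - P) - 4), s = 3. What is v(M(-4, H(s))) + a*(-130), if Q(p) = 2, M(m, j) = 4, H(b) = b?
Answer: -6646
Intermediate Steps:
v(P) = 2*P*(2 - P) (v(P) = (2*P)*(2 - P) = 2*P*(2 - P))
a = 51 (a = 53 - 1*2 = 53 - 2 = 51)
v(M(-4, H(s))) + a*(-130) = 2*4*(2 - 1*4) + 51*(-130) = 2*4*(2 - 4) - 6630 = 2*4*(-2) - 6630 = -16 - 6630 = -6646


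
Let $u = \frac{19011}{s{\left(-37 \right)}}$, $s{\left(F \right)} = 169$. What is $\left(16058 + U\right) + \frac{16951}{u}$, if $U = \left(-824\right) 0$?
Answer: $\frac{308143357}{19011} \approx 16209.0$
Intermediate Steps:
$u = \frac{19011}{169} \approx 112.49$
$U = 0$
$\left(16058 + U\right) + \frac{16951}{u} = \left(16058 + 0\right) + \frac{16951}{\frac{19011}{169}} = 16058 + 16951 \cdot \frac{169}{19011} = 16058 + \frac{2864719}{19011} = \frac{308143357}{19011}$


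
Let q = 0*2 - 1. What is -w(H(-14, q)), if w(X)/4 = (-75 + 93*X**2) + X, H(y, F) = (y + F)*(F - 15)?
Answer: -21427860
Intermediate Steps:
q = -1 (q = 0 - 1 = -1)
H(y, F) = (-15 + F)*(F + y) (H(y, F) = (F + y)*(-15 + F) = (-15 + F)*(F + y))
w(X) = -300 + 4*X + 372*X**2 (w(X) = 4*((-75 + 93*X**2) + X) = 4*(-75 + X + 93*X**2) = -300 + 4*X + 372*X**2)
-w(H(-14, q)) = -(-300 + 4*((-1)**2 - 15*(-1) - 15*(-14) - 1*(-14)) + 372*((-1)**2 - 15*(-1) - 15*(-14) - 1*(-14))**2) = -(-300 + 4*(1 + 15 + 210 + 14) + 372*(1 + 15 + 210 + 14)**2) = -(-300 + 4*240 + 372*240**2) = -(-300 + 960 + 372*57600) = -(-300 + 960 + 21427200) = -1*21427860 = -21427860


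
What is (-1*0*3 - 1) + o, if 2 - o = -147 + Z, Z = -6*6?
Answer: 184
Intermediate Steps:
Z = -36
o = 185 (o = 2 - (-147 - 36) = 2 - 1*(-183) = 2 + 183 = 185)
(-1*0*3 - 1) + o = (-1*0*3 - 1) + 185 = (0*3 - 1) + 185 = (0 - 1) + 185 = -1 + 185 = 184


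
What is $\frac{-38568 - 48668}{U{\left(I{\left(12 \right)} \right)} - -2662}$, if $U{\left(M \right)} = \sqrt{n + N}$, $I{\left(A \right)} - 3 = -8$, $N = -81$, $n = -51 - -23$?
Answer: $- \frac{232222232}{7086353} + \frac{87236 i \sqrt{109}}{7086353} \approx -32.77 + 0.12852 i$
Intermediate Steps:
$n = -28$ ($n = -51 + 23 = -28$)
$I{\left(A \right)} = -5$ ($I{\left(A \right)} = 3 - 8 = -5$)
$U{\left(M \right)} = i \sqrt{109}$ ($U{\left(M \right)} = \sqrt{-28 - 81} = \sqrt{-109} = i \sqrt{109}$)
$\frac{-38568 - 48668}{U{\left(I{\left(12 \right)} \right)} - -2662} = \frac{-38568 - 48668}{i \sqrt{109} - -2662} = - \frac{87236}{i \sqrt{109} + 2662} = - \frac{87236}{2662 + i \sqrt{109}}$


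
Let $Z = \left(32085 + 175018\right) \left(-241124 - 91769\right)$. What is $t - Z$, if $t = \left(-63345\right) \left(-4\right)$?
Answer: $68943392359$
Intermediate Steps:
$t = 253380$
$Z = -68943138979$ ($Z = 207103 \left(-332893\right) = -68943138979$)
$t - Z = 253380 - -68943138979 = 253380 + 68943138979 = 68943392359$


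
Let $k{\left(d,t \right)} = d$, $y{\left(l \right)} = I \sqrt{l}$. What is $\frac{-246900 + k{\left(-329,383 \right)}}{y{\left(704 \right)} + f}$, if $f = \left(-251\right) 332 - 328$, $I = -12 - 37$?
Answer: $\frac{5170794535}{1749326324} - \frac{12114221 \sqrt{11}}{874663162} \approx 2.9099$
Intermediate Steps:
$I = -49$
$y{\left(l \right)} = - 49 \sqrt{l}$
$f = -83660$ ($f = -83332 - 328 = -83660$)
$\frac{-246900 + k{\left(-329,383 \right)}}{y{\left(704 \right)} + f} = \frac{-246900 - 329}{- 49 \sqrt{704} - 83660} = - \frac{247229}{- 49 \cdot 8 \sqrt{11} - 83660} = - \frac{247229}{- 392 \sqrt{11} - 83660} = - \frac{247229}{-83660 - 392 \sqrt{11}}$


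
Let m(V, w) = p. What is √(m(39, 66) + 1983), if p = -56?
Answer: √1927 ≈ 43.898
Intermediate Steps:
m(V, w) = -56
√(m(39, 66) + 1983) = √(-56 + 1983) = √1927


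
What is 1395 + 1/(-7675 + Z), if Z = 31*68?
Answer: 7765964/5567 ≈ 1395.0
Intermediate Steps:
Z = 2108
1395 + 1/(-7675 + Z) = 1395 + 1/(-7675 + 2108) = 1395 + 1/(-5567) = 1395 - 1/5567 = 7765964/5567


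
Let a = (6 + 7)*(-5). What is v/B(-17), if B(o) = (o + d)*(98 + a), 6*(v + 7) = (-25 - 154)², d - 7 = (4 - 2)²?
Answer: -2909/108 ≈ -26.935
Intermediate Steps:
d = 11 (d = 7 + (4 - 2)² = 7 + 2² = 7 + 4 = 11)
v = 31999/6 (v = -7 + (-25 - 154)²/6 = -7 + (⅙)*(-179)² = -7 + (⅙)*32041 = -7 + 32041/6 = 31999/6 ≈ 5333.2)
a = -65 (a = 13*(-5) = -65)
B(o) = 363 + 33*o (B(o) = (o + 11)*(98 - 65) = (11 + o)*33 = 363 + 33*o)
v/B(-17) = 31999/(6*(363 + 33*(-17))) = 31999/(6*(363 - 561)) = (31999/6)/(-198) = (31999/6)*(-1/198) = -2909/108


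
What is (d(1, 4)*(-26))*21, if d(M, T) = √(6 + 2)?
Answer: -1092*√2 ≈ -1544.3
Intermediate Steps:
d(M, T) = 2*√2 (d(M, T) = √8 = 2*√2)
(d(1, 4)*(-26))*21 = ((2*√2)*(-26))*21 = -52*√2*21 = -1092*√2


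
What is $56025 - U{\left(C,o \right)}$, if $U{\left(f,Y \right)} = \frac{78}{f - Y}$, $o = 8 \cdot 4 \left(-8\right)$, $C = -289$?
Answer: $\frac{616301}{11} \approx 56027.0$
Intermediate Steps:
$o = -256$ ($o = 32 \left(-8\right) = -256$)
$56025 - U{\left(C,o \right)} = 56025 - \frac{78}{-289 - -256} = 56025 - \frac{78}{-289 + 256} = 56025 - \frac{78}{-33} = 56025 - 78 \left(- \frac{1}{33}\right) = 56025 - - \frac{26}{11} = 56025 + \frac{26}{11} = \frac{616301}{11}$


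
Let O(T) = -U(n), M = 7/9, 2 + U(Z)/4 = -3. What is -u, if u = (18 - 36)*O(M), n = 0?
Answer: 360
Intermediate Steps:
U(Z) = -20 (U(Z) = -8 + 4*(-3) = -8 - 12 = -20)
M = 7/9 (M = 7*(1/9) = 7/9 ≈ 0.77778)
O(T) = 20 (O(T) = -1*(-20) = 20)
u = -360 (u = (18 - 36)*20 = -18*20 = -360)
-u = -1*(-360) = 360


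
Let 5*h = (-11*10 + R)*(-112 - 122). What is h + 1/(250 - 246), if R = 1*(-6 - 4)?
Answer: 22465/4 ≈ 5616.3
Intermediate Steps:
R = -10 (R = 1*(-10) = -10)
h = 5616 (h = ((-11*10 - 10)*(-112 - 122))/5 = ((-110 - 10)*(-234))/5 = (-120*(-234))/5 = (⅕)*28080 = 5616)
h + 1/(250 - 246) = 5616 + 1/(250 - 246) = 5616 + 1/4 = 5616 + ¼ = 22465/4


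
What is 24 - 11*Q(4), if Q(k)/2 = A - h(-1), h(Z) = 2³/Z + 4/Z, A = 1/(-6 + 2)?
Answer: -469/2 ≈ -234.50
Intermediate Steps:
A = -¼ (A = 1/(-4) = -¼ ≈ -0.25000)
h(Z) = 12/Z (h(Z) = 8/Z + 4/Z = 12/Z)
Q(k) = 47/2 (Q(k) = 2*(-¼ - 12/(-1)) = 2*(-¼ - 12*(-1)) = 2*(-¼ - 1*(-12)) = 2*(-¼ + 12) = 2*(47/4) = 47/2)
24 - 11*Q(4) = 24 - 11*47/2 = 24 - 517/2 = -469/2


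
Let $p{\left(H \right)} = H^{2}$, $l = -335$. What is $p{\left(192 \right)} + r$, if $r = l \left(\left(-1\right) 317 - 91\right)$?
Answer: $173544$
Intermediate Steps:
$r = 136680$ ($r = - 335 \left(\left(-1\right) 317 - 91\right) = - 335 \left(-317 - 91\right) = \left(-335\right) \left(-408\right) = 136680$)
$p{\left(192 \right)} + r = 192^{2} + 136680 = 36864 + 136680 = 173544$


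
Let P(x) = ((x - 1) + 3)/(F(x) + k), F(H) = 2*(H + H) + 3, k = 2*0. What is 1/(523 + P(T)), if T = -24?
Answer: 93/48661 ≈ 0.0019112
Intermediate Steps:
k = 0
F(H) = 3 + 4*H (F(H) = 2*(2*H) + 3 = 4*H + 3 = 3 + 4*H)
P(x) = (2 + x)/(3 + 4*x) (P(x) = ((x - 1) + 3)/((3 + 4*x) + 0) = ((-1 + x) + 3)/(3 + 4*x) = (2 + x)/(3 + 4*x))
1/(523 + P(T)) = 1/(523 + (2 - 24)/(3 + 4*(-24))) = 1/(523 - 22/(3 - 96)) = 1/(523 - 22/(-93)) = 1/(523 - 1/93*(-22)) = 1/(523 + 22/93) = 1/(48661/93) = 93/48661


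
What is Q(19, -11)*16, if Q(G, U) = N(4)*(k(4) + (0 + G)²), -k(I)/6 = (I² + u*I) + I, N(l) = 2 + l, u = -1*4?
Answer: 32352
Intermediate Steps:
u = -4
k(I) = -6*I² + 18*I (k(I) = -6*((I² - 4*I) + I) = -6*(I² - 3*I) = -6*I² + 18*I)
Q(G, U) = -144 + 6*G² (Q(G, U) = (2 + 4)*(6*4*(3 - 1*4) + (0 + G)²) = 6*(6*4*(3 - 4) + G²) = 6*(6*4*(-1) + G²) = 6*(-24 + G²) = -144 + 6*G²)
Q(19, -11)*16 = (-144 + 6*19²)*16 = (-144 + 6*361)*16 = (-144 + 2166)*16 = 2022*16 = 32352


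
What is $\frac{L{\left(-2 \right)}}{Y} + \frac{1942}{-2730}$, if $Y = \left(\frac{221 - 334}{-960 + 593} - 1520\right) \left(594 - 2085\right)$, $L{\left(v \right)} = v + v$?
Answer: $- \frac{38450352527}{54052112205} \approx -0.71136$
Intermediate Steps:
$L{\left(v \right)} = 2 v$
$Y = \frac{831570957}{367}$ ($Y = \left(- \frac{113}{-367} - 1520\right) \left(-1491\right) = \left(\left(-113\right) \left(- \frac{1}{367}\right) - 1520\right) \left(-1491\right) = \left(\frac{113}{367} - 1520\right) \left(-1491\right) = \left(- \frac{557727}{367}\right) \left(-1491\right) = \frac{831570957}{367} \approx 2.2659 \cdot 10^{6}$)
$\frac{L{\left(-2 \right)}}{Y} + \frac{1942}{-2730} = \frac{2 \left(-2\right)}{\frac{831570957}{367}} + \frac{1942}{-2730} = \left(-4\right) \frac{367}{831570957} + 1942 \left(- \frac{1}{2730}\right) = - \frac{1468}{831570957} - \frac{971}{1365} = - \frac{38450352527}{54052112205}$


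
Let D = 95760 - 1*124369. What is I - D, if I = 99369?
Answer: 127978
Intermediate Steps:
D = -28609 (D = 95760 - 124369 = -28609)
I - D = 99369 - 1*(-28609) = 99369 + 28609 = 127978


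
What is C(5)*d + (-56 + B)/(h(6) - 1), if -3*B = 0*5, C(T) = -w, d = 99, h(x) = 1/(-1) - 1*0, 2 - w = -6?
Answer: -764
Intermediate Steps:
w = 8 (w = 2 - 1*(-6) = 2 + 6 = 8)
h(x) = -1 (h(x) = -1 + 0 = -1)
C(T) = -8 (C(T) = -1*8 = -8)
B = 0 (B = -0*5 = -⅓*0 = 0)
C(5)*d + (-56 + B)/(h(6) - 1) = -8*99 + (-56 + 0)/(-1 - 1) = -792 - 56/(-2) = -792 - 56*(-½) = -792 + 28 = -764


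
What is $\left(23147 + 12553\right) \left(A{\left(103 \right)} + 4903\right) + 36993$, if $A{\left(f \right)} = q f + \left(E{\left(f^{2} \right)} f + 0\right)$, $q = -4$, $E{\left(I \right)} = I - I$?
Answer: $160365693$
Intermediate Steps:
$E{\left(I \right)} = 0$
$A{\left(f \right)} = - 4 f$ ($A{\left(f \right)} = - 4 f + \left(0 f + 0\right) = - 4 f + \left(0 + 0\right) = - 4 f + 0 = - 4 f$)
$\left(23147 + 12553\right) \left(A{\left(103 \right)} + 4903\right) + 36993 = \left(23147 + 12553\right) \left(\left(-4\right) 103 + 4903\right) + 36993 = 35700 \left(-412 + 4903\right) + 36993 = 35700 \cdot 4491 + 36993 = 160328700 + 36993 = 160365693$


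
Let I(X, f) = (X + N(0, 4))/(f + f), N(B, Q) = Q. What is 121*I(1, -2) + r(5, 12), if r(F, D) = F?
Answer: -585/4 ≈ -146.25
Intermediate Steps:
I(X, f) = (4 + X)/(2*f) (I(X, f) = (X + 4)/(f + f) = (4 + X)/((2*f)) = (4 + X)*(1/(2*f)) = (4 + X)/(2*f))
121*I(1, -2) + r(5, 12) = 121*((½)*(4 + 1)/(-2)) + 5 = 121*((½)*(-½)*5) + 5 = 121*(-5/4) + 5 = -605/4 + 5 = -585/4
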